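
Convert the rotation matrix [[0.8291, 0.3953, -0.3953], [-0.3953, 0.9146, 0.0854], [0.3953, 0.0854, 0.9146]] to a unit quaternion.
0.9563 - 0.2067j - 0.2067k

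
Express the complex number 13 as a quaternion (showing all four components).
13 + 0i + 0j + 0k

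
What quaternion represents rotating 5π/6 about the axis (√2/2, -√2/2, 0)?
0.2588 + 0.683i - 0.683j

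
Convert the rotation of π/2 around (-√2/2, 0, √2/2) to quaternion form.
0.7071 - 0.5i + 0.5k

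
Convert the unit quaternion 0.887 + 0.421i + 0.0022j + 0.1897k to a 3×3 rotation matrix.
[[0.928, -0.3347, 0.1636], [0.3384, 0.5735, -0.746], [0.1558, 0.7477, 0.6455]]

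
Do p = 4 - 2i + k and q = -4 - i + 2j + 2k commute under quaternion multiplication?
No: pq = -20 + 2i + 11j ≠ -20 + 6i + 5j + 8k = qp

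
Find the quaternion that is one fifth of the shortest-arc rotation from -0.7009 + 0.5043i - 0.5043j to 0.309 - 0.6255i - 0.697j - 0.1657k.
-0.7249 + 0.634i - 0.2652j + 0.0462k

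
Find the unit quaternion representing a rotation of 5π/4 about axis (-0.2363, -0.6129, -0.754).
-0.3827 - 0.2183i - 0.5662j - 0.6966k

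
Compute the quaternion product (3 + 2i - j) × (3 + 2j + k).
11 + 5i + j + 7k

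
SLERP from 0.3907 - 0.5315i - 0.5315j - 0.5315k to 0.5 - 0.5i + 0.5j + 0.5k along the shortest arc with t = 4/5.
-0.3515 + 0.3097i - 0.6247j - 0.6247k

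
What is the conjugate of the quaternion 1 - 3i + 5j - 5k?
1 + 3i - 5j + 5k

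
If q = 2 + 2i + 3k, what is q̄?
2 - 2i - 3k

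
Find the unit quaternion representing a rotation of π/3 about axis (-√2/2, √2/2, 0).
0.866 - 0.3536i + 0.3536j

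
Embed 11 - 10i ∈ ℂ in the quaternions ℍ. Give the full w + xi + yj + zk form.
11 - 10i + 0j + 0k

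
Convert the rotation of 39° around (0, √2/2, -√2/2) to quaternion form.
0.9426 + 0.236j - 0.236k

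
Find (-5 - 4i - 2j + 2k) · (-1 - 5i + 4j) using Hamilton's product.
-7 + 21i - 28j - 28k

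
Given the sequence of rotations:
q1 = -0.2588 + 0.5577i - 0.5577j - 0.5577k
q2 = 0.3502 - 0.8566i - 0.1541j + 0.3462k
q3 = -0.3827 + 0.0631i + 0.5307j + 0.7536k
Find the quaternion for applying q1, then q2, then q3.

q2 · q1 = 0.4942 + 0.696i - 0.4401j + 0.2788k
q3 · q2 · q1 = -0.2096 + 0.2444i + 0.9376j - 0.1314k
-0.2096 + 0.2444i + 0.9376j - 0.1314k


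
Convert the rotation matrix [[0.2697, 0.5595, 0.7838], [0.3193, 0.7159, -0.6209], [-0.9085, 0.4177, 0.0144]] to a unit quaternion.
0.7071 + 0.3672i + 0.5983j - 0.0849k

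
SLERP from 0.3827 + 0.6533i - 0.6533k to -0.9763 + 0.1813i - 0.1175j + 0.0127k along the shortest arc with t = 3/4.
0.9665 + 0.061i + 0.101j - 0.2278k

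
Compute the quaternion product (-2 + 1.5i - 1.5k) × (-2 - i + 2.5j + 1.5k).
7.75 + 2.75i - 5.75j + 3.75k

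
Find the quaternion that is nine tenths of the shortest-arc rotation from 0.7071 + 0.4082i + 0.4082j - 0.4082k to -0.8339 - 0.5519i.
0.8352 + 0.5464i + 0.0435j - 0.0435k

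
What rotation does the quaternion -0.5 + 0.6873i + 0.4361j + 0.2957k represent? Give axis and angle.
axis = (0.7936, 0.5036, 0.3414), θ = 4π/3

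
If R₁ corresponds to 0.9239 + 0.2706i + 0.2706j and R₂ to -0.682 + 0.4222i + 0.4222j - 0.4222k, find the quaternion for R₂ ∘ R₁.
-0.8586 + 0.3198i + 0.0913j - 0.3901k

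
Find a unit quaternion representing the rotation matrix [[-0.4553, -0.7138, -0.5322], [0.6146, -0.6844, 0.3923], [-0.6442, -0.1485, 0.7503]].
0.3907 - 0.346i + 0.0717j + 0.85k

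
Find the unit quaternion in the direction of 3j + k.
0.9487j + 0.3162k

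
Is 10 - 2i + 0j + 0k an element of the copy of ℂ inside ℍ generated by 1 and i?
Yes. The quaternion 10 - 2i has j- and k-coefficients y = z = 0, so it lies in the complex subalgebra spanned by 1 and i.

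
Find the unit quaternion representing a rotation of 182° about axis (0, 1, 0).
-0.0175 + 0.9998j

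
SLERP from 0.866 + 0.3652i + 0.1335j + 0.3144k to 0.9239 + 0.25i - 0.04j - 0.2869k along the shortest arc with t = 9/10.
0.936 + 0.2673i - 0.0222j - 0.228k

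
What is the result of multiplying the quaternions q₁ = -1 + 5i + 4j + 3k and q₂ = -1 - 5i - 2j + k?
31 + 10i - 22j + 6k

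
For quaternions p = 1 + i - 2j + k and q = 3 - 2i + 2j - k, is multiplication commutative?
No: pq = 10 + i - 5j ≠ 10 + i - 3j + 4k = qp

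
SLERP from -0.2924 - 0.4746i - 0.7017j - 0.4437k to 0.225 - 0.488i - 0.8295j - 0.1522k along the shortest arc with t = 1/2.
-0.0354 - 0.5052i - 0.8036j - 0.3127k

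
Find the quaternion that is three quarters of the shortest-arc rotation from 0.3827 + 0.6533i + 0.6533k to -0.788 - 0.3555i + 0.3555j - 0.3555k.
0.7163 + 0.453i - 0.2765j + 0.453k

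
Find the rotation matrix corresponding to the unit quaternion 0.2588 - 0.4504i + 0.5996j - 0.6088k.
[[-0.4603, -0.225, 0.8588], [-0.8552, -0.147, -0.4969], [0.2381, -0.9632, -0.1248]]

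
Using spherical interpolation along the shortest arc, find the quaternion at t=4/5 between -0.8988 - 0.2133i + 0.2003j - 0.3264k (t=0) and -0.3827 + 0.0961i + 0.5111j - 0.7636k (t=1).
-0.5208 + 0.0325i + 0.4717j - 0.7108k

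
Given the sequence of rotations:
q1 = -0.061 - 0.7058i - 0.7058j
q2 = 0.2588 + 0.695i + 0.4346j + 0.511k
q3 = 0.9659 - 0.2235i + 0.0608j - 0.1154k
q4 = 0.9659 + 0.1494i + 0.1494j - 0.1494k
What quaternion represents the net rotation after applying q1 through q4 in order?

q2 · q1 = 0.7815 + 0.1356i - 0.5698j - 0.215k
q3 · q2 · q1 = 0.795 - 0.1225i - 0.5666j - 0.1787k
q4 · q3 · q2 · q1 = 0.8441 - 0.1109i - 0.3835j - 0.3577k
0.8441 - 0.1109i - 0.3835j - 0.3577k


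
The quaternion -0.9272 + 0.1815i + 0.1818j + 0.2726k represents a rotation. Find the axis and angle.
axis = (0.4846, 0.4854, 0.7278), θ = 316°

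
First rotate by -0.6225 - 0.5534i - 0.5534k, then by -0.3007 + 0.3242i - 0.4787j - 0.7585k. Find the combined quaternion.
-0.0532 + 0.2295i + 0.8972j + 0.3737k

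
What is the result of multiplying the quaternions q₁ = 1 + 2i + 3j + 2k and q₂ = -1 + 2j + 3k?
-13 + 3i - 7j + 5k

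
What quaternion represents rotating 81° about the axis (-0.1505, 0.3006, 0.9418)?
0.7604 - 0.0977i + 0.1952j + 0.6117k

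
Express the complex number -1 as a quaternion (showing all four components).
-1 + 0i + 0j + 0k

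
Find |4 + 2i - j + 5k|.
√46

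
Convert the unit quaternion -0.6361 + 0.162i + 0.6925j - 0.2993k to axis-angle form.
axis = (0.21, 0.8975, -0.3879), θ = 259°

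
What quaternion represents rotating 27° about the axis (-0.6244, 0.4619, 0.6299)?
0.9724 - 0.1458i + 0.1078j + 0.147k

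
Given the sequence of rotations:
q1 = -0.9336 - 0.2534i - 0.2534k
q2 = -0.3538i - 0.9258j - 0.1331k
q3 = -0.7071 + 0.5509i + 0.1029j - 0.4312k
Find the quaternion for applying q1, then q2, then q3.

q2 · q1 = -0.1234 + 0.5649i + 0.8084j - 0.1103k
q3 · q2 · q1 = -0.3547 - 0.1302i - 0.7671j + 0.5184k
-0.3547 - 0.1302i - 0.7671j + 0.5184k


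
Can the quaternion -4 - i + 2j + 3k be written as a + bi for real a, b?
No. The quaternion -4 - i + 2j + 3k has j-coefficient y = 2 and k-coefficient z = 3, not both zero, so it does not lie in the complex subalgebra spanned by 1 and i.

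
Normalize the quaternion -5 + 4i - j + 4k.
-0.6565 + 0.5252i - 0.1313j + 0.5252k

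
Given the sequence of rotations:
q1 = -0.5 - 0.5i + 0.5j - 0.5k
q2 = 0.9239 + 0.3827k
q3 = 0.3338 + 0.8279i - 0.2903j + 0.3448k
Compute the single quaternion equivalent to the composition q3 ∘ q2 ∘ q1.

q2 · q1 = -0.2706 - 0.6533i + 0.2706j - 0.6533k
q3 · q2 · q1 = 0.7544 - 0.3458i + 0.4845j - 0.277k
0.7544 - 0.3458i + 0.4845j - 0.277k


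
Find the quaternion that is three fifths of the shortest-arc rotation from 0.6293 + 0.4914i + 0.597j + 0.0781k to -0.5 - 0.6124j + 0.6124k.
0.6092 + 0.2202i + 0.6683j - 0.3658k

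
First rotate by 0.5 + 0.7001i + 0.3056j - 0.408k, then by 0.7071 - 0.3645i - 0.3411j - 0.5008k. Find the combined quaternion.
0.5087 + 0.605i - 0.4538j - 0.4115k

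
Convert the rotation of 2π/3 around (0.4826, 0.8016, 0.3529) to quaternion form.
0.5 + 0.4179i + 0.6942j + 0.3056k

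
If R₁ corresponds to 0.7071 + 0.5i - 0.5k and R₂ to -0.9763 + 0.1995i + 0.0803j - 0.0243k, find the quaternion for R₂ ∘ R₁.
-0.8022 - 0.3872i + 0.1444j + 0.4308k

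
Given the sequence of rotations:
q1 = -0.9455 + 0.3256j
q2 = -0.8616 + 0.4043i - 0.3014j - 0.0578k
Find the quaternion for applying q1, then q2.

q2 · q1 = 0.9128 - 0.3634i + 0.0044j + 0.1863k
0.9128 - 0.3634i + 0.0044j + 0.1863k


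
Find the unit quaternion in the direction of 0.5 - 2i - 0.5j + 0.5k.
0.2294 - 0.9177i - 0.2294j + 0.2294k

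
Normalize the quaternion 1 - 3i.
0.3162 - 0.9487i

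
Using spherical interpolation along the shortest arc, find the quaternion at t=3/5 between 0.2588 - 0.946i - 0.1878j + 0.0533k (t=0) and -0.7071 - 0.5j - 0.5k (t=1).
0.6886 - 0.5235i + 0.2818j + 0.4152k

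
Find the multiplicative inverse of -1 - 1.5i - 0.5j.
-0.2857 + 0.4286i + 0.1429j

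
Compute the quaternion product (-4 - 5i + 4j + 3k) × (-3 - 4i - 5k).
7 + 11i - 49j + 27k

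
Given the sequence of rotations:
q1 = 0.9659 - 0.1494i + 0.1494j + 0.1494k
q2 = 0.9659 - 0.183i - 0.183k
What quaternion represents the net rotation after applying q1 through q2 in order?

q2 · q1 = 0.933 - 0.2937i + 0.199j - 0.0598k
0.933 - 0.2937i + 0.199j - 0.0598k


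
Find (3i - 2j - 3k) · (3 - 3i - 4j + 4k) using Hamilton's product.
13 - 11i - 9j - 27k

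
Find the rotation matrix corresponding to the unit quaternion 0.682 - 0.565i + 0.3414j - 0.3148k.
[[0.5687, 0.0436, 0.8214], [-0.8152, 0.1634, 0.5557], [-0.1099, -0.9856, 0.1284]]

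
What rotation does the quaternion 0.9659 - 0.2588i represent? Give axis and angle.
axis = (-1, 0, 0), θ = π/6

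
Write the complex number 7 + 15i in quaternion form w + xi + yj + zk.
7 + 15i + 0j + 0k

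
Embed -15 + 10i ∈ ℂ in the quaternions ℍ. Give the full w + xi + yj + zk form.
-15 + 10i + 0j + 0k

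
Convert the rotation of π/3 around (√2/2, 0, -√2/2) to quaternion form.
0.866 + 0.3536i - 0.3536k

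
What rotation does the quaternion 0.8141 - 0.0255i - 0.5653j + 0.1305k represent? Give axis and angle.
axis = (-0.0439, -0.9734, 0.2247), θ = 71°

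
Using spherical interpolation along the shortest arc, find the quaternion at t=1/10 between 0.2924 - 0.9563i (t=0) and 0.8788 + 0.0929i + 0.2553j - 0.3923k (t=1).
0.4071 - 0.911i + 0.0362j - 0.0556k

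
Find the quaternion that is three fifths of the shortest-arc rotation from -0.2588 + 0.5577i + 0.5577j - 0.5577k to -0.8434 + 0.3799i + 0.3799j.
-0.6662 + 0.4971i + 0.4971j - 0.2491k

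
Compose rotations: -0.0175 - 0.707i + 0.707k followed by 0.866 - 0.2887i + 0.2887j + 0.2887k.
-0.4234 - 0.4031i - 0.0051j + 0.8113k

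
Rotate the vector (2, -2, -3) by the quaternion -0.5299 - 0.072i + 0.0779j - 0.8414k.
(0.834, 3.236, -2.415)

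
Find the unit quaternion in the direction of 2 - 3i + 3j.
0.4264 - 0.6396i + 0.6396j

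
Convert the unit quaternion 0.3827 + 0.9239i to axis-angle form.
axis = (1, 0, 0), θ = 3π/4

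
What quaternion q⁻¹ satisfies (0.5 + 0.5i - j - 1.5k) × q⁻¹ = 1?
0.1333 - 0.1333i + 0.2667j + 0.4k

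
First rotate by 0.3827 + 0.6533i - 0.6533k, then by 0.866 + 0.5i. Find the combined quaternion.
0.0048 + 0.7571i + 0.3266j - 0.5658k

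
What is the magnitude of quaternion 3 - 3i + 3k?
√27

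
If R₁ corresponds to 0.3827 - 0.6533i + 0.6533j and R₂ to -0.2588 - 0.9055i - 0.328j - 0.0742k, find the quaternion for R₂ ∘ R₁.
-0.4763 - 0.129i - 0.2461j - 0.8342k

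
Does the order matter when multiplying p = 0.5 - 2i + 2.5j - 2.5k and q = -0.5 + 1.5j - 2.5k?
Yes: pq = -10.25 - 1.5i - 5.5j - 3k ≠ -10.25 + 3.5i + 4.5j + 3k = qp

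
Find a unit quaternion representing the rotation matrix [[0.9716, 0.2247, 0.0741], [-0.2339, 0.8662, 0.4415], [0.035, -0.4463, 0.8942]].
0.9659 - 0.2298i + 0.0101j - 0.1187k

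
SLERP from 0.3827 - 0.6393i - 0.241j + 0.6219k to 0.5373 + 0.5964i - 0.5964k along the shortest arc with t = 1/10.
0.2925 - 0.6654i - 0.2242j + 0.6492k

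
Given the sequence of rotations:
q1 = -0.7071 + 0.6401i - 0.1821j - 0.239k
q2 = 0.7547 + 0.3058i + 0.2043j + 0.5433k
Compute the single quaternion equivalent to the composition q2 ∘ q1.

q2 · q1 = -0.5623 + 0.317i + 0.139j - 0.751k
-0.5623 + 0.317i + 0.139j - 0.751k


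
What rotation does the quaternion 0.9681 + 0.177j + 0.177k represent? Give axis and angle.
axis = (0, √2/2, √2/2), θ = 29°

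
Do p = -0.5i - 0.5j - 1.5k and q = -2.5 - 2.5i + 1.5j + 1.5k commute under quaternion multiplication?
No: pq = 1.75 + 2.75i + 5.75j + 1.75k ≠ 1.75 - 0.25i - 3.25j + 5.75k = qp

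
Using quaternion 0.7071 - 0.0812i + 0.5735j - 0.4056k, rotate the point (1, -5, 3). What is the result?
(0.242, -5.007, 3.142)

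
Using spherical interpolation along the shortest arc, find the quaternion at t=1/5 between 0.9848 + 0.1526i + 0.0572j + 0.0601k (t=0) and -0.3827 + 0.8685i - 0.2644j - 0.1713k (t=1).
0.983 - 0.0949i + 0.1216j + 0.0994k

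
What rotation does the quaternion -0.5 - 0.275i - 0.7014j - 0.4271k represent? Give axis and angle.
axis = (-0.3175, -0.8099, -0.4932), θ = 4π/3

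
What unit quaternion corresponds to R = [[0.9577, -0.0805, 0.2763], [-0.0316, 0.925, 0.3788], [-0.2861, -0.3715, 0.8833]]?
0.9703 - 0.1933i + 0.1449j + 0.0126k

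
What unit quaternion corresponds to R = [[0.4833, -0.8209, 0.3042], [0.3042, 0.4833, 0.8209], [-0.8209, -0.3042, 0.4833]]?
0.7826 - 0.3594i + 0.3594j + 0.3594k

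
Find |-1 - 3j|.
√10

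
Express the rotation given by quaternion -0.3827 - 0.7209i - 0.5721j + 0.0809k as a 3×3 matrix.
[[0.3323, 0.8868, 0.3212], [0.7629, -0.0525, -0.6443], [-0.5545, 0.4592, -0.694]]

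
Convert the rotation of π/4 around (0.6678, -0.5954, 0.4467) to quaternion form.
0.9239 + 0.2556i - 0.2278j + 0.1709k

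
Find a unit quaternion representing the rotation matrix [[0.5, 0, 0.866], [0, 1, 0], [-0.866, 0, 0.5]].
0.866 + 0.5j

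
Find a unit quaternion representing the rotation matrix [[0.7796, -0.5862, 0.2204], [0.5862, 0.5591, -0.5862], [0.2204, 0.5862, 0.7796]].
0.8829 + 0.332i + 0.332k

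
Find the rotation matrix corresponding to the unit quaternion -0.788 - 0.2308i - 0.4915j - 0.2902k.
[[0.3484, -0.2305, 0.9086], [0.6842, 0.725, -0.0785], [-0.6406, 0.649, 0.4103]]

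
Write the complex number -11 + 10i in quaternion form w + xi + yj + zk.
-11 + 10i + 0j + 0k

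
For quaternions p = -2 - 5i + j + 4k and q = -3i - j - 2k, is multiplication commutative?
No: pq = -6 + 8i - 20j + 12k ≠ -6 + 4i + 24j - 4k = qp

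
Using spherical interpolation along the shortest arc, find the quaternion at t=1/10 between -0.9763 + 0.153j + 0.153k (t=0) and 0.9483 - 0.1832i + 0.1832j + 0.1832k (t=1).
-0.9854 + 0.0192i + 0.1197j + 0.1197k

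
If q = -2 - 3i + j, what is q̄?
-2 + 3i - j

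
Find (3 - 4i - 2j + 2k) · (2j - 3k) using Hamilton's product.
10 + 2i - 6j - 17k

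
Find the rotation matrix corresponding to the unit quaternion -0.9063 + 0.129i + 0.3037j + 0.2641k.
[[0.676, 0.5571, -0.4823], [-0.4004, 0.8272, 0.3942], [0.6186, -0.0734, 0.7823]]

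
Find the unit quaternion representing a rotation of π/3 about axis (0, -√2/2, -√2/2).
0.866 - 0.3536j - 0.3536k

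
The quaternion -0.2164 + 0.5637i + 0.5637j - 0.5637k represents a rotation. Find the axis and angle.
axis = (√3/3, √3/3, -√3/3), θ = 205°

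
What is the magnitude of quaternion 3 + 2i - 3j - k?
√23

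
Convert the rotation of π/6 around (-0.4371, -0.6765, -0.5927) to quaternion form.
0.9659 - 0.1131i - 0.1751j - 0.1534k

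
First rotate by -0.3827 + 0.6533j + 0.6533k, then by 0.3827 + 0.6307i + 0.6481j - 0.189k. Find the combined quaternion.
-0.4464 + 0.3055i - 0.41j + 0.7344k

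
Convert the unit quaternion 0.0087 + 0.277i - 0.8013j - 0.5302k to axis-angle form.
axis = (0.277, -0.8013, -0.5302), θ = 179°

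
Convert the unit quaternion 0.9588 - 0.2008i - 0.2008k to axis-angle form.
axis = (-√2/2, 0, -√2/2), θ = 33°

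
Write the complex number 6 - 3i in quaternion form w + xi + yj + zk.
6 - 3i + 0j + 0k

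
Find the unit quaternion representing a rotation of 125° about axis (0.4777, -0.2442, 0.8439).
0.4617 + 0.4237i - 0.2166j + 0.7485k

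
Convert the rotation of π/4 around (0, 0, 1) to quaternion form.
0.9239 + 0.3827k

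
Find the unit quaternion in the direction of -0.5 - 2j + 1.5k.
-0.1961 - 0.7845j + 0.5883k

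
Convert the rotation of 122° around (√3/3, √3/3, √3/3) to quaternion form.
0.4848 + 0.505i + 0.505j + 0.505k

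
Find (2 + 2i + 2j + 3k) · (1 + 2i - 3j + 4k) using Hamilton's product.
-8 + 23i - 6j + k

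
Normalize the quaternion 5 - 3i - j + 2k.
0.8006 - 0.4804i - 0.1601j + 0.3203k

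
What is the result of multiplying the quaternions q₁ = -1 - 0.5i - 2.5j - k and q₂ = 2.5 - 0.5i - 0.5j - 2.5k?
-6.5 + 5i - 6.5j - k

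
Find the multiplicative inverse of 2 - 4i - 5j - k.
0.0435 + 0.087i + 0.1087j + 0.0217k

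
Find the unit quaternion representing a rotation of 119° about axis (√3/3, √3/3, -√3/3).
0.5075 + 0.4975i + 0.4975j - 0.4975k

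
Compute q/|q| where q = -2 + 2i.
-0.7071 + 0.7071i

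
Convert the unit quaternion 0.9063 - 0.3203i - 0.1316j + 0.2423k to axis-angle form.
axis = (-0.7579, -0.3114, 0.5733), θ = 50°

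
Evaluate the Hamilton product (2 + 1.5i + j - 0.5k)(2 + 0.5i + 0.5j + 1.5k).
3.5 + 5.75i + 0.5j + 2.25k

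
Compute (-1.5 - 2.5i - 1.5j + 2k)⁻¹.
-0.1017 + 0.1695i + 0.1017j - 0.1356k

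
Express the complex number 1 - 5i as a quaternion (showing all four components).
1 - 5i + 0j + 0k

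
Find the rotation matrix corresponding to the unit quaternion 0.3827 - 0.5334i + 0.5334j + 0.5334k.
[[-0.1381, -0.9773, -0.1608], [-0.1608, -0.1381, 0.9773], [-0.9773, 0.1608, -0.1381]]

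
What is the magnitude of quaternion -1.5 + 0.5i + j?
1.871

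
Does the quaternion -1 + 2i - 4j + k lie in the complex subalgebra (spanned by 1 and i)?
No. The quaternion -1 + 2i - 4j + k has j-coefficient y = -4 and k-coefficient z = 1, not both zero, so it does not lie in the complex subalgebra spanned by 1 and i.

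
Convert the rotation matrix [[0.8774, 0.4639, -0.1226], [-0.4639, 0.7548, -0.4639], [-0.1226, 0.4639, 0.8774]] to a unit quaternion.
0.9367 + 0.2476i - 0.2476k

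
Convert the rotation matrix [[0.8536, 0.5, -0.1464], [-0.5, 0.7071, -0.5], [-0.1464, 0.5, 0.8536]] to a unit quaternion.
0.9239 + 0.2706i - 0.2706k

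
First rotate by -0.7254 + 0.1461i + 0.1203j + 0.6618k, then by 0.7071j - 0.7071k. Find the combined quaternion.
0.3829 + 0.553i - 0.6162j + 0.4096k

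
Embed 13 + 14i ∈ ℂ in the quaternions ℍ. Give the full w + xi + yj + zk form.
13 + 14i + 0j + 0k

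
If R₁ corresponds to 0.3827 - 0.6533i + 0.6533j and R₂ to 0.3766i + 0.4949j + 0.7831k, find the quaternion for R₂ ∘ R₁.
-0.0773 - 0.3675i - 0.3222j + 0.869k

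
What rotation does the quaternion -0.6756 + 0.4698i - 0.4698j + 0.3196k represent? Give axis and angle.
axis = (0.6372, -0.6372, 0.4335), θ = 265°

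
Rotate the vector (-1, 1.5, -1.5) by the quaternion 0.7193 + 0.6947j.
(-1.534, 1.5, 0.947)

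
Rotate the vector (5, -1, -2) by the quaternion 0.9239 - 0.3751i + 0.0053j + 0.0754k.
(5.18, -1.418, -1.077)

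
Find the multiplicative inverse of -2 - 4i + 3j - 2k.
-0.0606 + 0.1212i - 0.0909j + 0.0606k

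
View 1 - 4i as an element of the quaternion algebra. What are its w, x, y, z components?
1 - 4i + 0j + 0k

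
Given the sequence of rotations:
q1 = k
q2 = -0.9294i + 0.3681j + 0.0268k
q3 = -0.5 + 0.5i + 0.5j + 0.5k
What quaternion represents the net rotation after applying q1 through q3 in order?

q2 · q1 = -0.0268 + 0.3681i + 0.9294j
q3 · q2 · q1 = -0.6353 - 0.6622i - 0.294j + 0.2672k
-0.6353 - 0.6622i - 0.294j + 0.2672k


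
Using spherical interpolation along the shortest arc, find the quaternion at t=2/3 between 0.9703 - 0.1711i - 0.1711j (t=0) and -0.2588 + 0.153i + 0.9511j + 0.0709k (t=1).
0.5875 - 0.1845i - 0.7861j - 0.0534k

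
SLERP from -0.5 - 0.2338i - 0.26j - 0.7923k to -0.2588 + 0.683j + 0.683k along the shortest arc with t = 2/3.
-0.0029 - 0.0893i - 0.5953j - 0.7985k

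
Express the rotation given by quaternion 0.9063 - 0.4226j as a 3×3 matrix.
[[0.6428, 0, -0.766], [0, 1, 0], [0.766, 0, 0.6428]]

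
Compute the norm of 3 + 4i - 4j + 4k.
√57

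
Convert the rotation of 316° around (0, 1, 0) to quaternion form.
-0.9272 + 0.3746j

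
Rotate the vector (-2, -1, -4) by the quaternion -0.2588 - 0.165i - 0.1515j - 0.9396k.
(0.506, -1.05, -4.432)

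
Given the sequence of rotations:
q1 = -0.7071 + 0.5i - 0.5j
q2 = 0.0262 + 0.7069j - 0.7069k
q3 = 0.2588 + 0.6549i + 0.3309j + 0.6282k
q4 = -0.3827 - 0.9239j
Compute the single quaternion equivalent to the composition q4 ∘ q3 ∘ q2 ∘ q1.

q2 · q1 = 0.3349 - 0.3403i - 0.8664j + 0.1464k
q3 · q2 · q1 = 0.5043 + 0.724i - 0.4231j - 0.2065k
q4 · q3 · q2 · q1 = -0.5839 - 0.0863i - 0.304j + 0.7479k
-0.5839 - 0.0863i - 0.304j + 0.7479k


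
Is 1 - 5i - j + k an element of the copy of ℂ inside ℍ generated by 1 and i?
No. The quaternion 1 - 5i - j + k has j-coefficient y = -1 and k-coefficient z = 1, not both zero, so it does not lie in the complex subalgebra spanned by 1 and i.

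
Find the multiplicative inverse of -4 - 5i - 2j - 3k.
-0.0741 + 0.0926i + 0.037j + 0.0556k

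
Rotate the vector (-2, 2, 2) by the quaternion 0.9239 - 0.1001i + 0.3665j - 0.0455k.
(-0.06, 2.57, 2.322)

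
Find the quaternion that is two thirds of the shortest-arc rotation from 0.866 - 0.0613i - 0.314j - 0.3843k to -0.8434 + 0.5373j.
0.8708 - 0.0211i - 0.4731j - 0.1321k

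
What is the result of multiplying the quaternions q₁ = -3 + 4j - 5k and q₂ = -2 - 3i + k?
11 + 13i + 7j + 19k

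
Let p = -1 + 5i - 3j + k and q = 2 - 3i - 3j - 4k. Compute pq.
8 + 28i + 14j - 18k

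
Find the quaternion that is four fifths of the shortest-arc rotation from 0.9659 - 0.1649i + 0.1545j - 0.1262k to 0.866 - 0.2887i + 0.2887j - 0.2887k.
0.8911 - 0.2653i + 0.2632j - 0.2575k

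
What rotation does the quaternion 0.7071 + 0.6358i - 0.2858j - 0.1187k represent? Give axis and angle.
axis = (0.8991, -0.4042, -0.1679), θ = π/2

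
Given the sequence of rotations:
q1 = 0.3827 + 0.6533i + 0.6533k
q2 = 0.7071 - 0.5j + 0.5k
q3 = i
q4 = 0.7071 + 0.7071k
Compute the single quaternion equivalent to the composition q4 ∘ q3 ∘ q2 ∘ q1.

q2 · q1 = -0.056 + 0.1353i + 0.1353j + 0.9799k
q3 · q2 · q1 = -0.1353 - 0.056i - 0.9799j + 0.1353k
q4 · q3 · q2 · q1 = -0.1913 + 0.6533i - 0.7325j
-0.1913 + 0.6533i - 0.7325j


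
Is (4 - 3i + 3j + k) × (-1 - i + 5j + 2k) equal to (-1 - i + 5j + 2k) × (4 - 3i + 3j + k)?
No: pq = -24 + 22j - 5k ≠ -24 - 2i + 12j + 19k = qp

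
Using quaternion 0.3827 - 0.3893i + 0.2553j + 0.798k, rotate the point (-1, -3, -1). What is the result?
(3.259, 0.613, -0.078)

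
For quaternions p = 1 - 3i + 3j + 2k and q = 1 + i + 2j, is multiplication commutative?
No: pq = -2 - 6i + 7j - 7k ≠ -2 + 2i + 3j + 11k = qp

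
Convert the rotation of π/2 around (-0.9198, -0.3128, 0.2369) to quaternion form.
0.7071 - 0.6504i - 0.2212j + 0.1675k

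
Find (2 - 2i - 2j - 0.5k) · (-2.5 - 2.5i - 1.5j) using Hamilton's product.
-13 - 0.75i + 3.25j - 0.75k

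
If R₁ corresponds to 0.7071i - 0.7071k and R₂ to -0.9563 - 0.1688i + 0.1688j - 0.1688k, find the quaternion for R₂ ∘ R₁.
-0.7956i - 0.2387j + 0.5568k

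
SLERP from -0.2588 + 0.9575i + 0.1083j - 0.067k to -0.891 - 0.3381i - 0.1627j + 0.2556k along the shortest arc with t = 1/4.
0.0866 + 0.9726i + 0.1543j - 0.1506k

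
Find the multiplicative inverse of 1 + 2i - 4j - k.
0.0455 - 0.0909i + 0.1818j + 0.0455k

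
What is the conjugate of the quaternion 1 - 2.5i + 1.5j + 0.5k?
1 + 2.5i - 1.5j - 0.5k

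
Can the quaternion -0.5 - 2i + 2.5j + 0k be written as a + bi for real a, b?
No. The quaternion -0.5 - 2i + 2.5j has j-coefficient y = 2.5 and k-coefficient z = 0, not both zero, so it does not lie in the complex subalgebra spanned by 1 and i.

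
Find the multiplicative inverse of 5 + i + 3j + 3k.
0.1136 - 0.0227i - 0.0682j - 0.0682k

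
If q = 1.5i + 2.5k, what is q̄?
-1.5i - 2.5k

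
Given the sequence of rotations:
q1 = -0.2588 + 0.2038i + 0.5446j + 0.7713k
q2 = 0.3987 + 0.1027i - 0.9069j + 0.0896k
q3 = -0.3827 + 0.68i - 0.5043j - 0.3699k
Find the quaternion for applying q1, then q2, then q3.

q2 · q1 = 0.3007 - 0.6936i + 0.3909j + 0.5251k
q3 · q2 · q1 = 0.7479 + 0.3497i - 0.4017j - 0.3962k
0.7479 + 0.3497i - 0.4017j - 0.3962k


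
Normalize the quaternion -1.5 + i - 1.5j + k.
-0.5883 + 0.3922i - 0.5883j + 0.3922k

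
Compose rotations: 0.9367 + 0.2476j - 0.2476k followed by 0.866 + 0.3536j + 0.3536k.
0.8112 - 0.1751i + 0.5456j + 0.1168k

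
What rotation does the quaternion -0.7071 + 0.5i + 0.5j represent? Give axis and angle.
axis = (√2/2, √2/2, 0), θ = 3π/2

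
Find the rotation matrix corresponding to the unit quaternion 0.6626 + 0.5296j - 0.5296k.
[[-0.1219, 0.7018, 0.7018], [-0.7018, 0.439, -0.561], [-0.7018, -0.561, 0.439]]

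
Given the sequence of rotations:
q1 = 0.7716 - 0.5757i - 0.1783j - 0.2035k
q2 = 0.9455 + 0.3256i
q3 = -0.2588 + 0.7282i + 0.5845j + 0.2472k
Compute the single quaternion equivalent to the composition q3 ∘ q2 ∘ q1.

q2 · q1 = 0.917 - 0.2931i - 0.1023j - 0.2505k
q3 · q2 · q1 = 0.0978 + 0.6225i + 0.6724j + 0.3883k
0.0978 + 0.6225i + 0.6724j + 0.3883k


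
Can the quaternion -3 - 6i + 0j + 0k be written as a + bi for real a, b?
Yes. The quaternion -3 - 6i has j- and k-coefficients y = z = 0, so it lies in the complex subalgebra spanned by 1 and i.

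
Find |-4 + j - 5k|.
√42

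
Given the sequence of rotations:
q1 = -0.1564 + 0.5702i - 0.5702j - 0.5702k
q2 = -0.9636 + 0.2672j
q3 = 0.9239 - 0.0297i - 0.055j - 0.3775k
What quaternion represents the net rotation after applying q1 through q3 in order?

q2 · q1 = 0.3031 - 0.7018i + 0.5077j + 0.3971k
q3 · q2 · q1 = 0.437 - 0.4876i + 0.7291j + 0.1988k
0.437 - 0.4876i + 0.7291j + 0.1988k


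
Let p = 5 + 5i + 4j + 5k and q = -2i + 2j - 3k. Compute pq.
17 - 32i + 15j + 3k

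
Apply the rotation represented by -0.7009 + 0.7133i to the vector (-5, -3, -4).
(-5, -3.947, 3.07)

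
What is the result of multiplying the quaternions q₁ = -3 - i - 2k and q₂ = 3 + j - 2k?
-13 - i - 5j - k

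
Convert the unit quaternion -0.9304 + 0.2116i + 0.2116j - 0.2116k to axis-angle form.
axis = (√3/3, √3/3, -√3/3), θ = 317°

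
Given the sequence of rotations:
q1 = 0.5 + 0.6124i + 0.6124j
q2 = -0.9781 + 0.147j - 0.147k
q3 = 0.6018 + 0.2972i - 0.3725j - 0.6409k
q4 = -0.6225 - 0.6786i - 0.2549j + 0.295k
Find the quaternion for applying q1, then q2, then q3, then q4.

q2 · q1 = -0.5791 - 0.509i - 0.6155j - 0.1635k
q3 · q2 · q1 = -0.5313 - 0.812i + 0.2201j - 0.0998k
q4 · q3 · q2 · q1 = -0.1347 + 0.8265i - 0.3088j - 0.4509k
-0.1347 + 0.8265i - 0.3088j - 0.4509k


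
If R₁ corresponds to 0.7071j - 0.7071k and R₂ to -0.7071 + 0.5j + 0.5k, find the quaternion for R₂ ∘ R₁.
-0.7071i - 0.5j + 0.5k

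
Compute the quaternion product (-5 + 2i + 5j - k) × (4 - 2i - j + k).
-10 + 22i + 25j - k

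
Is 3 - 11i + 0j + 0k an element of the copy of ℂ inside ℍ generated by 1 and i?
Yes. The quaternion 3 - 11i has j- and k-coefficients y = z = 0, so it lies in the complex subalgebra spanned by 1 and i.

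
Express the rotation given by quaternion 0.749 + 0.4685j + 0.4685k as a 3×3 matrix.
[[0.122, -0.7018, 0.7018], [0.7018, 0.561, 0.439], [-0.7018, 0.439, 0.561]]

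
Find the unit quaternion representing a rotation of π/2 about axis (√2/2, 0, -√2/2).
0.7071 + 0.5i - 0.5k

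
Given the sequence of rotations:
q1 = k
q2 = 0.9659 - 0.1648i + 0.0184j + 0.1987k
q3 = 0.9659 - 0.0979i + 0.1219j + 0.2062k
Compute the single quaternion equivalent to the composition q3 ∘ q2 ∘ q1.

q2 · q1 = -0.1987 + 0.0184i + 0.1648j + 0.9659k
q3 · q2 · q1 = -0.4094 + 0.121i + 0.2333j + 0.8736k
-0.4094 + 0.121i + 0.2333j + 0.8736k


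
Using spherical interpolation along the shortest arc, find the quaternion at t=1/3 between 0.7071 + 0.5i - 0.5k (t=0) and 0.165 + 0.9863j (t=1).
0.6644 + 0.4151i + 0.4626j - 0.4151k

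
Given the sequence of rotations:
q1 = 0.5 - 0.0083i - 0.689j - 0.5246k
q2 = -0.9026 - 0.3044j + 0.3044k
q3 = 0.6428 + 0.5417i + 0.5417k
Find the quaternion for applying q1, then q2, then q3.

q2 · q1 = -0.5013 + 0.3769i + 0.4672j + 0.6232k
q3 · q2 · q1 = -0.864 - 0.2824i + 0.1669j + 0.3821k
-0.864 - 0.2824i + 0.1669j + 0.3821k


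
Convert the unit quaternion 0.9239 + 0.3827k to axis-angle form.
axis = (0, 0, 1), θ = π/4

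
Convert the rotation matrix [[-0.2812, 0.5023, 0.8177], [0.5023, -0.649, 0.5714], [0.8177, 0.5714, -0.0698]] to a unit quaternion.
0.5995i + 0.4189j + 0.682k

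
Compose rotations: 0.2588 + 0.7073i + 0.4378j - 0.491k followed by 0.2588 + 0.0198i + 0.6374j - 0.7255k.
-0.5823 + 0.1928i - 0.2252j - 0.757k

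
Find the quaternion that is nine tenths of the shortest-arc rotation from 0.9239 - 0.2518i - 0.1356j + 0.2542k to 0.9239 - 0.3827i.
0.9281 - 0.3711i - 0.0138j + 0.0258k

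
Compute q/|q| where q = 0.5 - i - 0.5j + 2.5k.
0.1796 - 0.3592i - 0.1796j + 0.898k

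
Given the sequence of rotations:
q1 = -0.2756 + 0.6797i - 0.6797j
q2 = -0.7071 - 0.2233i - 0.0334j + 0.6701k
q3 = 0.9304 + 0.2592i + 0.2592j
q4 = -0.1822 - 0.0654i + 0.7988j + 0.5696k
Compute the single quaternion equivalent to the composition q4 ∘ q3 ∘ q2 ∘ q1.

q2 · q1 = 0.324 + 0.0364i + 0.9453j - 0.0102k
q3 · q2 · q1 = 0.047 + 0.1152i + 0.9661j + 0.2261k
q4 · q3 · q2 · q1 = -0.9015 - 0.3937i - 0.0581j - 0.1696k
-0.9015 - 0.3937i - 0.0581j - 0.1696k


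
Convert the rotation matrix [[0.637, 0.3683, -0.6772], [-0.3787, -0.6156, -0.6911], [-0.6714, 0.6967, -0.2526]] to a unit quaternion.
0.4384 + 0.7914i - 0.0033j - 0.426k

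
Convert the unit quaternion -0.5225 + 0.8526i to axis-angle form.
axis = (1, 0, 0), θ = 243°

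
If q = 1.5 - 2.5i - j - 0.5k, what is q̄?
1.5 + 2.5i + j + 0.5k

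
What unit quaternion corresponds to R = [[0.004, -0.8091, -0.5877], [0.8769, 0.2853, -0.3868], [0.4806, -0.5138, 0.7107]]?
0.7071 - 0.0449i - 0.3777j + 0.5961k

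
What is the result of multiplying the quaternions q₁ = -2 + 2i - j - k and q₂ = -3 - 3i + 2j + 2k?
16 - 2j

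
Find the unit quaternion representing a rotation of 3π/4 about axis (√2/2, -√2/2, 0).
0.3827 + 0.6533i - 0.6533j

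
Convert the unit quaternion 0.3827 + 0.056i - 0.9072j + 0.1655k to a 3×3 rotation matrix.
[[-0.7008, -0.2283, -0.6758], [0.0251, 0.9389, -0.3431], [0.7129, -0.2574, -0.6523]]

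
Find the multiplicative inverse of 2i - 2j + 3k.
-0.1176i + 0.1176j - 0.1765k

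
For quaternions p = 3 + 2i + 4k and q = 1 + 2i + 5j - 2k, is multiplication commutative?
No: pq = 7 - 12i + 27j + 8k ≠ 7 + 28i + 3j - 12k = qp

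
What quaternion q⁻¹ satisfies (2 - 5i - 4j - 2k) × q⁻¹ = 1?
0.0408 + 0.102i + 0.0816j + 0.0408k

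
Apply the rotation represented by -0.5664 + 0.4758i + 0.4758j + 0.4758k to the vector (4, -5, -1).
(-4.495, -1.809, 4.304)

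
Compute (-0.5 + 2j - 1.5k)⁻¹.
-0.0769 - 0.3077j + 0.2308k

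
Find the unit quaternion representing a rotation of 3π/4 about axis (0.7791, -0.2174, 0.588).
0.3827 + 0.7198i - 0.2009j + 0.5432k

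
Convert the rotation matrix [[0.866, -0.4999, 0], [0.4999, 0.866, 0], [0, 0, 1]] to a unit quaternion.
0.9659 + 0.2588k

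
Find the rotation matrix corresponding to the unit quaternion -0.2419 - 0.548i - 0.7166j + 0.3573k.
[[-0.2824, 0.9583, -0.0449], [0.6125, 0.1441, -0.7772], [-0.7383, -0.247, -0.6276]]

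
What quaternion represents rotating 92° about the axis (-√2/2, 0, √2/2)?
0.6947 - 0.5087i + 0.5087k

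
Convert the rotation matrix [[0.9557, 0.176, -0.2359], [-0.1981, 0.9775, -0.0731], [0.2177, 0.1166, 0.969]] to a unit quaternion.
0.9877 + 0.048i - 0.1148j - 0.0947k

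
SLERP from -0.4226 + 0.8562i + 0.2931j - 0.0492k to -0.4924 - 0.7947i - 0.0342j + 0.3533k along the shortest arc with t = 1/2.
0.0403 + 0.9532i + 0.189j - 0.2324k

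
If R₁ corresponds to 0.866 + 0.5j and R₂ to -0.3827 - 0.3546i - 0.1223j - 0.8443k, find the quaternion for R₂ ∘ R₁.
-0.2703 + 0.1151i - 0.2973j - 0.9085k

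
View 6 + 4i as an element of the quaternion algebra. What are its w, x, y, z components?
6 + 4i + 0j + 0k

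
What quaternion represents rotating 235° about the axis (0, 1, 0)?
-0.4617 + 0.887j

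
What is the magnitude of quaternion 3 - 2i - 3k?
√22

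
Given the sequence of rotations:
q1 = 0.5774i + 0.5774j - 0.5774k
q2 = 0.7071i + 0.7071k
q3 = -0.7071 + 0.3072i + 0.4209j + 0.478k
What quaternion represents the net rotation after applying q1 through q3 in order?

q2 · q1 = -0.4083i + 0.8166j + 0.4083k
q3 · q2 · q1 = -0.4134 + 0.0702i - 0.898j + 0.134k
-0.4134 + 0.0702i - 0.898j + 0.134k


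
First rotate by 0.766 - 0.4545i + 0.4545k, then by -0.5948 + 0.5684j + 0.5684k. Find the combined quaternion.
-0.714 + 0.5287i + 0.1771j + 0.4234k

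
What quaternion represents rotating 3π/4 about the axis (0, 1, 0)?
0.3827 + 0.9239j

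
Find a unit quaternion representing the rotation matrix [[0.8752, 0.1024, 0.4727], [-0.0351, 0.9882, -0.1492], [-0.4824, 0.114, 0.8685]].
0.9659 + 0.0681i + 0.2472j - 0.0356k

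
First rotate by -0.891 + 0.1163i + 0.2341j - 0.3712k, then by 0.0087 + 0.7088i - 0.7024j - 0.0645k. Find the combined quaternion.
0.0503 - 0.3547i + 0.8835j + 0.3019k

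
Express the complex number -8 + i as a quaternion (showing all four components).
-8 + i + 0j + 0k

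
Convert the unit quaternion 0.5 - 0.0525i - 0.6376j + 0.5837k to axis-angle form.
axis = (-0.0606, -0.7362, 0.674), θ = 2π/3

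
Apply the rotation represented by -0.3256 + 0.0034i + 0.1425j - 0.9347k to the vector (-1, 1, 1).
(0.081, -1.621, 0.604)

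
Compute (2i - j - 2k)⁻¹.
-0.2222i + 0.1111j + 0.2222k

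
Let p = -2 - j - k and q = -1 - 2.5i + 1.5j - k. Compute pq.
2.5 + 7.5i + 0.5j + 0.5k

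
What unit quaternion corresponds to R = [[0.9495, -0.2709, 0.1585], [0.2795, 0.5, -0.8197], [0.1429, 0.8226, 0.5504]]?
0.866 + 0.4741i + 0.0045j + 0.1589k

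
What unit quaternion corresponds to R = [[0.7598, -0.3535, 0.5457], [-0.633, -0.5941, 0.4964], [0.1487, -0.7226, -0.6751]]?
-0.3502 + 0.8702i - 0.2834j + 0.1995k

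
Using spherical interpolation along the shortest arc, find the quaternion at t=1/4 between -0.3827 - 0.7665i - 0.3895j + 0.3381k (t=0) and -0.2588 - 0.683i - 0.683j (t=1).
-0.3589 - 0.7616i - 0.474j + 0.2579k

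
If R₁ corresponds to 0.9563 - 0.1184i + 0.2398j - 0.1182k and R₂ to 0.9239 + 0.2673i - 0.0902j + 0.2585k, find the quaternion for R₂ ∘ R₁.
0.9674 + 0.0949i + 0.1363j + 0.1914k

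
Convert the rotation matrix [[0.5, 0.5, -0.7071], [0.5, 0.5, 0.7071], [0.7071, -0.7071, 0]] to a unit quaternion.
0.7071 - 0.5i - 0.5j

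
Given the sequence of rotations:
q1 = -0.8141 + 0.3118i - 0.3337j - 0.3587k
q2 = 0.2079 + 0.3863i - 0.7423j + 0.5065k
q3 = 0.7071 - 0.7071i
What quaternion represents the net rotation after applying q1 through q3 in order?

q2 · q1 = -0.3557 + 0.1856i + 0.8314j - 0.3844k
q3 · q2 · q1 = -0.1203 + 0.3828i + 0.3161j - 0.8597k
-0.1203 + 0.3828i + 0.3161j - 0.8597k


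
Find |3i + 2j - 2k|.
√17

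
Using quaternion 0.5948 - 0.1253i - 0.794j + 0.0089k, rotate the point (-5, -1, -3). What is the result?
(3.957, -2.421, -3.672)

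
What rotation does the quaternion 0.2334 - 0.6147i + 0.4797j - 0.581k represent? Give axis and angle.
axis = (-0.6322, 0.4933, -0.5975), θ = 153°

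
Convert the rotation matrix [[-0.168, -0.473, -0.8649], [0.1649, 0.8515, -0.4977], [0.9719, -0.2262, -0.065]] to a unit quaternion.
0.6361 + 0.1067i - 0.7219j + 0.2507k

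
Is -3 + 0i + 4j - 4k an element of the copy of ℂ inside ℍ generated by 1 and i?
No. The quaternion -3 + 4j - 4k has j-coefficient y = 4 and k-coefficient z = -4, not both zero, so it does not lie in the complex subalgebra spanned by 1 and i.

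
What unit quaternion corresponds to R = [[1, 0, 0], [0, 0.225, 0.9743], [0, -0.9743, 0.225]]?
0.7826 - 0.6225i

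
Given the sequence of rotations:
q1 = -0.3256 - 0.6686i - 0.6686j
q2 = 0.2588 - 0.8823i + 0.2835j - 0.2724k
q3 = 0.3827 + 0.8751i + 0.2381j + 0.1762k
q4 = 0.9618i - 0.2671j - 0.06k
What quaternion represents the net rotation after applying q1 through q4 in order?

q2 · q1 = -0.4846 - 0.0679i - 0.0832j + 0.8681k
q3 · q2 · q1 = -0.2592 - 0.2287i - 0.9189j + 0.1902k
q4 · q3 · q2 · q1 = -0.0141 - 0.3552i - 0.1j - 0.9293k
-0.0141 - 0.3552i - 0.1j - 0.9293k


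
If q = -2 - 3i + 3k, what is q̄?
-2 + 3i - 3k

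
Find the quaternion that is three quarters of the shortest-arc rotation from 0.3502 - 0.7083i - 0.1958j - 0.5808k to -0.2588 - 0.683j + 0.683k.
0.3294 - 0.2255i + 0.5128j - 0.76k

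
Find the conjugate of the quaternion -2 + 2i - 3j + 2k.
-2 - 2i + 3j - 2k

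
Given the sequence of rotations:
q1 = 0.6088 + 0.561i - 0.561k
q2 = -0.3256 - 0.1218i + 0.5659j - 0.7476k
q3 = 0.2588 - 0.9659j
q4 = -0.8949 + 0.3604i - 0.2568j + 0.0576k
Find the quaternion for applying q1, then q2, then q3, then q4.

q2 · q1 = -0.5493 - 0.5743i - 0.1432j - 0.5899k
q3 · q2 · q1 = -0.2805 + 0.4212i + 0.4935j - 0.7074k
q4 · q3 · q2 · q1 = 0.2667 - 0.3248i - 0.0904j + 0.9029k
0.2667 - 0.3248i - 0.0904j + 0.9029k


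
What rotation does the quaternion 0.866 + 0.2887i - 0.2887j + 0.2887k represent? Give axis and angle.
axis = (√3/3, -√3/3, √3/3), θ = π/3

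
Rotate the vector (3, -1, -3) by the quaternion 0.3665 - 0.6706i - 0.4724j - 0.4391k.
(-1.179, -1.499, 3.919)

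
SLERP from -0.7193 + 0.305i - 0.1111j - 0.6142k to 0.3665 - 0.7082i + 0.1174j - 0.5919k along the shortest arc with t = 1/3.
-0.7654 + 0.5822i - 0.1466j - 0.2318k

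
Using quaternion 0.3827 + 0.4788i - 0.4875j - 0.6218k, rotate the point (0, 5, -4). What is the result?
(3.92, -2.118, 4.599)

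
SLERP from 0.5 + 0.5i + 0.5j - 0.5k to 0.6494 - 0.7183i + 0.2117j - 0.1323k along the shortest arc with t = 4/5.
0.7401 - 0.5181i + 0.3374j - 0.2644k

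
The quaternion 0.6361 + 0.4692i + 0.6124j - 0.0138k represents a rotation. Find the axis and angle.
axis = (0.6081, 0.7937, -0.0179), θ = 101°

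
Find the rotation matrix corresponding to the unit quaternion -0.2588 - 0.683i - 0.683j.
[[0.067, 0.933, 0.3535], [0.933, 0.067, -0.3535], [-0.3535, 0.3535, -0.866]]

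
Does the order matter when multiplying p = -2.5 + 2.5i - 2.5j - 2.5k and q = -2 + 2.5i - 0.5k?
Yes: pq = -2.5 - 10i + 12.5k ≠ -2.5 - 12.5i + 10j = qp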